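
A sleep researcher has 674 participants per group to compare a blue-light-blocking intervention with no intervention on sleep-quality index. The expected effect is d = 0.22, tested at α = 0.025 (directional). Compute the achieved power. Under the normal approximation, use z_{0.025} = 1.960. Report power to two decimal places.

For two equal groups, power = Φ(d·√(n/2) − z_{α}).
d·√(n/2) = 0.22 × √(674/2) = 0.22 × 18.358 = 4.039.
z_β = 4.039 − 1.960 = 2.079.
Power = Φ(2.079) = 0.981.

power ≈ 0.98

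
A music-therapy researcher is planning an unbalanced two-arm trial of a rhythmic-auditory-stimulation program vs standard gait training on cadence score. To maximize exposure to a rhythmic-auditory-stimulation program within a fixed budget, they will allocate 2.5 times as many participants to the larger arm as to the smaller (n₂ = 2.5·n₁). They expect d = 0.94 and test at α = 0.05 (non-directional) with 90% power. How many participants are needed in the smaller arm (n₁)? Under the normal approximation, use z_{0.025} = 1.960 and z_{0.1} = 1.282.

With allocation ratio k = n₂/n₁ = 2.5, Var(x̄₁−x̄₂) = σ²(1/n₁ + 1/(k·n₁)) = σ²·(k+1)/(k·n₁).
So n₁ = (1 + 1/k)·((z_{α/2} + z_β)/d)² = 1.400 × (3.242/0.94)².
n₁ = 1.400 × 11.90 = 16.7.
Round up: n₁ = 17, giving n₂ = ⌈2.5 × 17⌉ = ⌈42.5⌉ = 43.

n₁ = 17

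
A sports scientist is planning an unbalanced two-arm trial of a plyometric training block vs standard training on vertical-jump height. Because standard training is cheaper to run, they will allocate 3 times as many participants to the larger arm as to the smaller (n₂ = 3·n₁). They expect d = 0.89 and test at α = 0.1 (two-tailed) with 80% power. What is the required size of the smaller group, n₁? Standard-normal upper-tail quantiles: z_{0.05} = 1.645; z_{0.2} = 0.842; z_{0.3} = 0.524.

With allocation ratio k = n₂/n₁ = 3, Var(x̄₁−x̄₂) = σ²(1/n₁ + 1/(k·n₁)) = σ²·(k+1)/(k·n₁).
So n₁ = (1 + 1/k)·((z_{α/2} + z_β)/d)² = 1.333 × (2.487/0.89)².
n₁ = 1.333 × 7.81 = 10.4.
Round up: n₁ = 11, giving n₂ = 3 × 11 = 33.

n₁ = 11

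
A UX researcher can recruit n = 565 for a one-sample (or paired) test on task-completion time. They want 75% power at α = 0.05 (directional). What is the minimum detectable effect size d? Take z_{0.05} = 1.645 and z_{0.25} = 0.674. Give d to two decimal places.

d_min ≈ 0.10

For a single sample (or paired design) of n = 565: d_min = (z_{α} + z_β)/√n.
z-sum = 1.645 + 0.674 = 2.319.
d_min = 2.319 / √565 = 2.319 / 23.770 = 0.098.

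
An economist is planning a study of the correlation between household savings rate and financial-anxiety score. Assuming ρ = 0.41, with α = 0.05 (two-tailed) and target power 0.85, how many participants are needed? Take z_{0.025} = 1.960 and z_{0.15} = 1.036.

Fisher's z: C = ½·ln((1+r)/(1−r)) = ½·ln(2.3898) = 0.4356.
n = ((z_{α/2} + z_β)/C)² + 3.
(1.960 + 1.036) / 0.4356 = 2.996 / 0.4356 = 6.878.
n = 6.878² + 3 = 47.31 + 3 = 50.3.
Round up.

n = 51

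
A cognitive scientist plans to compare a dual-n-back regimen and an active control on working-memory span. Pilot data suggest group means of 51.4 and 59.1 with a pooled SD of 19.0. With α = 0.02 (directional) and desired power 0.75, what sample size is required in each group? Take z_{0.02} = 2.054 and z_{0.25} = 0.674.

Cohen's d = |M₁ − M₂| / SD_pooled = |51.4 − 59.1| / 19.0 = 7.7 / 19.0 = 0.405.
For two independent groups with equal n: n = 2·((z_{α} + z_β) / d)².
z_{α} + z_β = 2.054 + 0.674 = 2.728.
n = 2 × (2.728 / 0.405)² = 2 × 6.736² = 2 × 45.37 = 90.7.
Round up to the next whole participant.

n = 91 per group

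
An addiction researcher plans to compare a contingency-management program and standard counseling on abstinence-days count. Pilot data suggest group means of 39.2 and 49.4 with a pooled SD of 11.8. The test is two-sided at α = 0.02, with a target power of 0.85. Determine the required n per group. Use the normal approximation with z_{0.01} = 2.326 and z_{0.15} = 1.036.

n = 31 per group

Cohen's d = |M₁ − M₂| / SD_pooled = |39.2 − 49.4| / 11.8 = 10.2 / 11.8 = 0.864.
For two independent groups with equal n: n = 2·((z_{α/2} + z_β) / d)².
z_{α/2} + z_β = 2.326 + 1.036 = 3.362.
n = 2 × (3.362 / 0.864)² = 2 × 3.891² = 2 × 15.14 = 30.3.
Round up to the next whole participant.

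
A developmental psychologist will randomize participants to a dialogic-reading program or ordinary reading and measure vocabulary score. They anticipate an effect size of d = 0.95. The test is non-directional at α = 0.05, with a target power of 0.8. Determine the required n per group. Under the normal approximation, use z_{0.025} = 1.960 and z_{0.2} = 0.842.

For two independent groups with equal n: n = 2·((z_{α/2} + z_β) / d)².
z_{α/2} + z_β = 1.960 + 0.842 = 2.802.
n = 2 × (2.802 / 0.95)² = 2 × 2.949² = 2 × 8.70 = 17.4.
Round up to the next whole participant.

n = 18 per group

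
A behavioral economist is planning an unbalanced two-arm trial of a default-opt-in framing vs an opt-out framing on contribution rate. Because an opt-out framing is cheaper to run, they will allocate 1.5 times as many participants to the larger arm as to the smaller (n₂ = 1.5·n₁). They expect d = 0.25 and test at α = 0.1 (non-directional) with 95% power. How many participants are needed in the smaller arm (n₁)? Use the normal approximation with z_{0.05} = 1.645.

n₁ = 289

With allocation ratio k = n₂/n₁ = 1.5, Var(x̄₁−x̄₂) = σ²(1/n₁ + 1/(k·n₁)) = σ²·(k+1)/(k·n₁).
So n₁ = (1 + 1/k)·((z_{α/2} + z_β)/d)² = 1.667 × (3.290/0.25)².
n₁ = 1.667 × 173.19 = 288.6.
Round up: n₁ = 289, giving n₂ = ⌈1.5 × 289⌉ = ⌈433.5⌉ = 434.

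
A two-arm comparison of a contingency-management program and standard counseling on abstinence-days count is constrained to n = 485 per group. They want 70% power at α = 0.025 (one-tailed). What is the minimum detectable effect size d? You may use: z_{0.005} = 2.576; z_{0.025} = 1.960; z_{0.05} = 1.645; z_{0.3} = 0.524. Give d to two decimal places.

For two independent groups of n = 485 each: d_min = (z_{α} + z_β)·√(2/n).
z-sum = 1.960 + 0.524 = 2.484.
d_min = 2.484 × √(2/485) = 2.484 × 0.0642 = 0.160.

d_min ≈ 0.16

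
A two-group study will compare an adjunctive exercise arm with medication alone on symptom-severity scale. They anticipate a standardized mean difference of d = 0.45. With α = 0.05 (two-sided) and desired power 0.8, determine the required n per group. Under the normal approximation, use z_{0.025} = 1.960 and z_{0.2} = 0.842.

For two independent groups with equal n: n = 2·((z_{α/2} + z_β) / d)².
z_{α/2} + z_β = 1.960 + 0.842 = 2.802.
n = 2 × (2.802 / 0.45)² = 2 × 6.227² = 2 × 38.77 = 77.5.
Round up to the next whole participant.

n = 78 per group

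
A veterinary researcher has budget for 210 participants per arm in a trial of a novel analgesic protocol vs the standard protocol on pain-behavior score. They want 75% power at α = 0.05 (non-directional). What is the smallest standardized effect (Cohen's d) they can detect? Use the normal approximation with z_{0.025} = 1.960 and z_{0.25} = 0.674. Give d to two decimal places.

d_min ≈ 0.26

For two independent groups of n = 210 each: d_min = (z_{α/2} + z_β)·√(2/n).
z-sum = 1.960 + 0.674 = 2.634.
d_min = 2.634 × √(2/210) = 2.634 × 0.0976 = 0.257.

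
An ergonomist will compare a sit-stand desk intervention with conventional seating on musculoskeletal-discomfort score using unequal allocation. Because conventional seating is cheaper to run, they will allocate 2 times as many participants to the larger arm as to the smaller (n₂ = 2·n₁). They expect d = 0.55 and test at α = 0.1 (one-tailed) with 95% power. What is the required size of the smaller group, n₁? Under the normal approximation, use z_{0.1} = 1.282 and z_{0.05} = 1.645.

n₁ = 43

With allocation ratio k = n₂/n₁ = 2, Var(x̄₁−x̄₂) = σ²(1/n₁ + 1/(k·n₁)) = σ²·(k+1)/(k·n₁).
So n₁ = (1 + 1/k)·((z_{α} + z_β)/d)² = 1.500 × (2.927/0.55)².
n₁ = 1.500 × 28.32 = 42.5.
Round up: n₁ = 43, giving n₂ = 2 × 43 = 86.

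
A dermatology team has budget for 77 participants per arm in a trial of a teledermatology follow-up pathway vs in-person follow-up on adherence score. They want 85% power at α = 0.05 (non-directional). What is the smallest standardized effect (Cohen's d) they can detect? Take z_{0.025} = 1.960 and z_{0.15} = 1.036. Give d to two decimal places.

For two independent groups of n = 77 each: d_min = (z_{α/2} + z_β)·√(2/n).
z-sum = 1.960 + 1.036 = 2.996.
d_min = 2.996 × √(2/77) = 2.996 × 0.1612 = 0.483.

d_min ≈ 0.48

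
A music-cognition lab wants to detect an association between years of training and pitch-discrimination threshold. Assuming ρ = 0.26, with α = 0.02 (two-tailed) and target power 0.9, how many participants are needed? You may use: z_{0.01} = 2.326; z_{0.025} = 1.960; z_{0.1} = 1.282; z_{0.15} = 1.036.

n = 187

Fisher's z: C = ½·ln((1+r)/(1−r)) = ½·ln(1.7027) = 0.2661.
n = ((z_{α/2} + z_β)/C)² + 3.
(2.326 + 1.282) / 0.2661 = 3.608 / 0.2661 = 13.559.
n = 13.559² + 3 = 183.84 + 3 = 186.8.
Round up.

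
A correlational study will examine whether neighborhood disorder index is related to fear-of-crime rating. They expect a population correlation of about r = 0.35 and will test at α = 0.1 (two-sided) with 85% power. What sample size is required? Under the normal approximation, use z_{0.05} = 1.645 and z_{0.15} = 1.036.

Fisher's z: C = ½·ln((1+r)/(1−r)) = ½·ln(2.0769) = 0.3654.
n = ((z_{α/2} + z_β)/C)² + 3.
(1.645 + 1.036) / 0.3654 = 2.681 / 0.3654 = 7.337.
n = 7.337² + 3 = 53.83 + 3 = 56.8.
Round up.

n = 57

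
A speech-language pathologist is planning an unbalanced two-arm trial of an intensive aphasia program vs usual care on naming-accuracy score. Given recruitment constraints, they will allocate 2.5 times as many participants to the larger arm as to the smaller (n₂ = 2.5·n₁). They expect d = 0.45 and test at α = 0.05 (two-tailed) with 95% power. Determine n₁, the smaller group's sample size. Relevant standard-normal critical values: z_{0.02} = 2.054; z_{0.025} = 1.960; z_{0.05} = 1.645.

With allocation ratio k = n₂/n₁ = 2.5, Var(x̄₁−x̄₂) = σ²(1/n₁ + 1/(k·n₁)) = σ²·(k+1)/(k·n₁).
So n₁ = (1 + 1/k)·((z_{α/2} + z_β)/d)² = 1.400 × (3.605/0.45)².
n₁ = 1.400 × 64.18 = 89.8.
Round up: n₁ = 90, giving n₂ = 2.5 × 90 = 225.

n₁ = 90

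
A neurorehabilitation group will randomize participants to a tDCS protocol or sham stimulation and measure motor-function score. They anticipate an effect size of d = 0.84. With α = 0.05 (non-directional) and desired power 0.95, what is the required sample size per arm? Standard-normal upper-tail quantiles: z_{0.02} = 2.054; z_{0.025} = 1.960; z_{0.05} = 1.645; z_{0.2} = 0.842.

For two independent groups with equal n: n = 2·((z_{α/2} + z_β) / d)².
z_{α/2} + z_β = 1.960 + 1.645 = 3.605.
n = 2 × (3.605 / 0.84)² = 2 × 4.292² = 2 × 18.42 = 36.8.
Round up to the next whole participant.

n = 37 per group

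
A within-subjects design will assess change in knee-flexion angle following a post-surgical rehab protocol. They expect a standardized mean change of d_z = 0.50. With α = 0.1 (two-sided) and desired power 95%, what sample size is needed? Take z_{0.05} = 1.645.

For a paired (one-sample on differences) test: n = ((z_{α/2} + z_β) / d)².
z_{α/2} + z_β = 1.645 + 1.645 = 3.290.
n = (3.290 / 0.50)² = 6.580² = 43.30.
Round up.

n = 44 pairs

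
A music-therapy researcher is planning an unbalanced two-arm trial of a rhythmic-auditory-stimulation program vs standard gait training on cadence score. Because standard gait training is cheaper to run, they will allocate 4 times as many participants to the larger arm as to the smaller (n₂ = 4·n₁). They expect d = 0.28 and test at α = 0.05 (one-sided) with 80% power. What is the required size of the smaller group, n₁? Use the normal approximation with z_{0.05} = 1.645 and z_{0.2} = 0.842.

n₁ = 99

With allocation ratio k = n₂/n₁ = 4, Var(x̄₁−x̄₂) = σ²(1/n₁ + 1/(k·n₁)) = σ²·(k+1)/(k·n₁).
So n₁ = (1 + 1/k)·((z_{α} + z_β)/d)² = 1.250 × (2.487/0.28)².
n₁ = 1.250 × 78.89 = 98.6.
Round up: n₁ = 99, giving n₂ = 4 × 99 = 396.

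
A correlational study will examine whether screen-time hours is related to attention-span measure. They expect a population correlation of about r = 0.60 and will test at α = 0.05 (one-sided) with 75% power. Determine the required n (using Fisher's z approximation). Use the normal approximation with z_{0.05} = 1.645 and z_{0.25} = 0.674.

n = 15

Fisher's z: C = ½·ln((1+r)/(1−r)) = ½·ln(4.0000) = 0.6931.
n = ((z_{α} + z_β)/C)² + 3.
(1.645 + 0.674) / 0.6931 = 2.319 / 0.6931 = 3.346.
n = 3.346² + 3 = 11.19 + 3 = 14.2.
Round up.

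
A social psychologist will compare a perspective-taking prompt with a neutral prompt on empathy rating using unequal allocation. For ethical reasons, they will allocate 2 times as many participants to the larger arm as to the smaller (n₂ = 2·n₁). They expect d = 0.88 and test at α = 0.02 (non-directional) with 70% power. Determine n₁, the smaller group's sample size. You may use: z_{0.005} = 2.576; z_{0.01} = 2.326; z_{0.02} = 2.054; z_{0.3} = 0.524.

With allocation ratio k = n₂/n₁ = 2, Var(x̄₁−x̄₂) = σ²(1/n₁ + 1/(k·n₁)) = σ²·(k+1)/(k·n₁).
So n₁ = (1 + 1/k)·((z_{α/2} + z_β)/d)² = 1.500 × (2.850/0.88)².
n₁ = 1.500 × 10.49 = 15.7.
Round up: n₁ = 16, giving n₂ = 2 × 16 = 32.

n₁ = 16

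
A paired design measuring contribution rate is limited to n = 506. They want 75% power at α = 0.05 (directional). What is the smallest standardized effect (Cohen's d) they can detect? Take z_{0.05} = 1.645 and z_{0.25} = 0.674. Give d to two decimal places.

For a single sample (or paired design) of n = 506: d_min = (z_{α} + z_β)/√n.
z-sum = 1.645 + 0.674 = 2.319.
d_min = 2.319 / √506 = 2.319 / 22.494 = 0.103.

d_min ≈ 0.10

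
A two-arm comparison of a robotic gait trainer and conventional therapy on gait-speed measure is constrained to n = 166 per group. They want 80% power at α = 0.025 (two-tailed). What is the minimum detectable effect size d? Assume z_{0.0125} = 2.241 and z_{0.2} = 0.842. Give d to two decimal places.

For two independent groups of n = 166 each: d_min = (z_{α/2} + z_β)·√(2/n).
z-sum = 2.241 + 0.842 = 3.083.
d_min = 3.083 × √(2/166) = 3.083 × 0.1098 = 0.338.

d_min ≈ 0.34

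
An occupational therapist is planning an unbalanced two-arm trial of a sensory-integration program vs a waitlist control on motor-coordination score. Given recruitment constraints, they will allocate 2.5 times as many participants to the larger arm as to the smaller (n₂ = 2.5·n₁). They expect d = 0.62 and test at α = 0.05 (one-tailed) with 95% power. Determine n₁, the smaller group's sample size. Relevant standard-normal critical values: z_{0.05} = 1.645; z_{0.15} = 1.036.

With allocation ratio k = n₂/n₁ = 2.5, Var(x̄₁−x̄₂) = σ²(1/n₁ + 1/(k·n₁)) = σ²·(k+1)/(k·n₁).
So n₁ = (1 + 1/k)·((z_{α} + z_β)/d)² = 1.400 × (3.290/0.62)².
n₁ = 1.400 × 28.16 = 39.4.
Round up: n₁ = 40, giving n₂ = 2.5 × 40 = 100.

n₁ = 40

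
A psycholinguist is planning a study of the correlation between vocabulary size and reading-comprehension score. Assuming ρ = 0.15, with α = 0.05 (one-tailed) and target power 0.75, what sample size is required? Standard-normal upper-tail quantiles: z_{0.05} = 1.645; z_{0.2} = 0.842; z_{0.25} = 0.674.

Fisher's z: C = ½·ln((1+r)/(1−r)) = ½·ln(1.3529) = 0.1511.
n = ((z_{α} + z_β)/C)² + 3.
(1.645 + 0.674) / 0.1511 = 2.319 / 0.1511 = 15.347.
n = 15.347² + 3 = 235.54 + 3 = 238.5.
Round up.

n = 239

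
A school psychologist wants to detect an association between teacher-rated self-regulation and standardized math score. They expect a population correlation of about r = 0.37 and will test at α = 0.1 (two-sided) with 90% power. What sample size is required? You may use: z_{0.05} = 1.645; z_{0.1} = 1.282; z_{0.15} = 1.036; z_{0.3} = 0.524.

n = 60

Fisher's z: C = ½·ln((1+r)/(1−r)) = ½·ln(2.1746) = 0.3884.
n = ((z_{α/2} + z_β)/C)² + 3.
(1.645 + 1.282) / 0.3884 = 2.927 / 0.3884 = 7.536.
n = 7.536² + 3 = 56.79 + 3 = 59.8.
Round up.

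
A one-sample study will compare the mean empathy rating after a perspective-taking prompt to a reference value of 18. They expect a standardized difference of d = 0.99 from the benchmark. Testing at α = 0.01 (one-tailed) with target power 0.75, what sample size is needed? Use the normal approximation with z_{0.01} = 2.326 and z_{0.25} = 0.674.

For a one-sample test: n = ((z_{α} + z_β) / d)².
z_{α} + z_β = 2.326 + 0.674 = 3.000.
n = (3.000 / 0.99)² = 3.030² = 9.18.
Round up.

n = 10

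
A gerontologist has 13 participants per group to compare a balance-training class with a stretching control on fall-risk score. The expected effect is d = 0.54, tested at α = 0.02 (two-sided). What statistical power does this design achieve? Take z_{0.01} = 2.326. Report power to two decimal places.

For two equal groups, power = Φ(d·√(n/2) − z_{α/2}).
d·√(n/2) = 0.54 × √(13/2) = 0.54 × 2.550 = 1.377.
z_β = 1.377 − 2.326 = -0.949.
Power = Φ(-0.949) = 0.171.

power ≈ 0.17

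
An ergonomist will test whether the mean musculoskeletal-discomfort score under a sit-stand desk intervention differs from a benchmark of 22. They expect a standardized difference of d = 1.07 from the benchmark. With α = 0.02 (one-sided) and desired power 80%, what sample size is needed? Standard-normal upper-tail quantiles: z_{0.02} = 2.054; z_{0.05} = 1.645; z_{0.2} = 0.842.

For a one-sample test: n = ((z_{α} + z_β) / d)².
z_{α} + z_β = 2.054 + 0.842 = 2.896.
n = (2.896 / 1.07)² = 2.707² = 7.33.
Round up.

n = 8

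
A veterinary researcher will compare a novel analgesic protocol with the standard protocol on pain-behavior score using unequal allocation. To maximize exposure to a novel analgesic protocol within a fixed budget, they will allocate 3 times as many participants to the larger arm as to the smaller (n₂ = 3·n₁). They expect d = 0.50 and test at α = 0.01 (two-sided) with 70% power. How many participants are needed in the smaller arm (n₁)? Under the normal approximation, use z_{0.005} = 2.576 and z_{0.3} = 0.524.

n₁ = 52

With allocation ratio k = n₂/n₁ = 3, Var(x̄₁−x̄₂) = σ²(1/n₁ + 1/(k·n₁)) = σ²·(k+1)/(k·n₁).
So n₁ = (1 + 1/k)·((z_{α/2} + z_β)/d)² = 1.333 × (3.100/0.50)².
n₁ = 1.333 × 38.44 = 51.3.
Round up: n₁ = 52, giving n₂ = 3 × 52 = 156.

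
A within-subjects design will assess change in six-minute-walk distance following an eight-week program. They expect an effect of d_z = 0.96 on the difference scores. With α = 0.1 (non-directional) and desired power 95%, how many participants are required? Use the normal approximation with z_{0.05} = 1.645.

n = 12 pairs

For a paired (one-sample on differences) test: n = ((z_{α/2} + z_β) / d)².
z_{α/2} + z_β = 1.645 + 1.645 = 3.290.
n = (3.290 / 0.96)² = 3.427² = 11.74.
Round up.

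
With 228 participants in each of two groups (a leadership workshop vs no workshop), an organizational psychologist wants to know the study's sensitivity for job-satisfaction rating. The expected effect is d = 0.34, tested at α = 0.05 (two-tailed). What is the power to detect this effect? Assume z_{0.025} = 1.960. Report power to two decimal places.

power ≈ 0.95

For two equal groups, power = Φ(d·√(n/2) − z_{α/2}).
d·√(n/2) = 0.34 × √(228/2) = 0.34 × 10.677 = 3.630.
z_β = 3.630 − 1.960 = 1.670.
Power = Φ(1.670) = 0.953.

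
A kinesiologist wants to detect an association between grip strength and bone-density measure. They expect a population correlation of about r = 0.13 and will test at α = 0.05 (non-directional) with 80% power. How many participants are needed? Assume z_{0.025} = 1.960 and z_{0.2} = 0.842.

Fisher's z: C = ½·ln((1+r)/(1−r)) = ½·ln(1.2989) = 0.1307.
n = ((z_{α/2} + z_β)/C)² + 3.
(1.960 + 0.842) / 0.1307 = 2.802 / 0.1307 = 21.438.
n = 21.438² + 3 = 459.61 + 3 = 462.6.
Round up.

n = 463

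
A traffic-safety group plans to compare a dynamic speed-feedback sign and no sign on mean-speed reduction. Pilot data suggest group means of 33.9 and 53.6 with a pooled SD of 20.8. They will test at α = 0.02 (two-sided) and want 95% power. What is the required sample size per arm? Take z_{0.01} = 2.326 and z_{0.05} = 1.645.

Cohen's d = |M₁ − M₂| / SD_pooled = |33.9 − 53.6| / 20.8 = 19.7 / 20.8 = 0.947.
For two independent groups with equal n: n = 2·((z_{α/2} + z_β) / d)².
z_{α/2} + z_β = 2.326 + 1.645 = 3.971.
n = 2 × (3.971 / 0.947)² = 2 × 4.193² = 2 × 17.58 = 35.2.
Round up to the next whole participant.

n = 36 per group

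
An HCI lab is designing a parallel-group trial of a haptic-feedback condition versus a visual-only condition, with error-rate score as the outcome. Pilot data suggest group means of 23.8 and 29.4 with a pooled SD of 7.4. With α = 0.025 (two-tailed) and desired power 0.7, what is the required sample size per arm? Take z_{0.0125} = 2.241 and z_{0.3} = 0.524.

n = 27 per group

Cohen's d = |M₁ − M₂| / SD_pooled = |23.8 − 29.4| / 7.4 = 5.6 / 7.4 = 0.757.
For two independent groups with equal n: n = 2·((z_{α/2} + z_β) / d)².
z_{α/2} + z_β = 2.241 + 0.524 = 2.765.
n = 2 × (2.765 / 0.757)² = 2 × 3.653² = 2 × 13.34 = 26.7.
Round up to the next whole participant.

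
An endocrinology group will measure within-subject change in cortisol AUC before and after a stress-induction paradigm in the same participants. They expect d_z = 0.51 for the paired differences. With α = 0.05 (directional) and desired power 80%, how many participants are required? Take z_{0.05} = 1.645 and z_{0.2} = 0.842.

For a paired (one-sample on differences) test: n = ((z_{α} + z_β) / d)².
z_{α} + z_β = 1.645 + 0.842 = 2.487.
n = (2.487 / 0.51)² = 4.876² = 23.78.
Round up.

n = 24 pairs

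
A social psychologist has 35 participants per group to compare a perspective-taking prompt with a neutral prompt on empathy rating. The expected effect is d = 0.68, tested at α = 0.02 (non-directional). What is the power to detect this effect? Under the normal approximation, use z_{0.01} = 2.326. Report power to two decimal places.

For two equal groups, power = Φ(d·√(n/2) − z_{α/2}).
d·√(n/2) = 0.68 × √(35/2) = 0.68 × 4.183 = 2.845.
z_β = 2.845 − 2.326 = 0.519.
Power = Φ(0.519) = 0.698.

power ≈ 0.70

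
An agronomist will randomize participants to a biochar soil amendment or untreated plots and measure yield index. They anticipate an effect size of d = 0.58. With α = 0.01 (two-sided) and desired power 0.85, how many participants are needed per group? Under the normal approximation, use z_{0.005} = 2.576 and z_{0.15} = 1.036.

n = 78 per group

For two independent groups with equal n: n = 2·((z_{α/2} + z_β) / d)².
z_{α/2} + z_β = 2.576 + 1.036 = 3.612.
n = 2 × (3.612 / 0.58)² = 2 × 6.228² = 2 × 38.78 = 77.6.
Round up to the next whole participant.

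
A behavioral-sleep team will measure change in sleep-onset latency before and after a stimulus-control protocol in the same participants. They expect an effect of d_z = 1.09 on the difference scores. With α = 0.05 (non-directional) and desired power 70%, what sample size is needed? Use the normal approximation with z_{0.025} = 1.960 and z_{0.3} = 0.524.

For a paired (one-sample on differences) test: n = ((z_{α/2} + z_β) / d)².
z_{α/2} + z_β = 1.960 + 0.524 = 2.484.
n = (2.484 / 1.09)² = 2.279² = 5.19.
Round up.

n = 6 pairs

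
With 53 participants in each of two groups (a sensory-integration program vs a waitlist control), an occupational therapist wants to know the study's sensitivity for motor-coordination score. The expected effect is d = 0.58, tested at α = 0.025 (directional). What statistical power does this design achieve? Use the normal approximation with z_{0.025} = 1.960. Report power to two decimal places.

power ≈ 0.85

For two equal groups, power = Φ(d·√(n/2) − z_{α}).
d·√(n/2) = 0.58 × √(53/2) = 0.58 × 5.148 = 2.986.
z_β = 2.986 − 1.960 = 1.026.
Power = Φ(1.026) = 0.847.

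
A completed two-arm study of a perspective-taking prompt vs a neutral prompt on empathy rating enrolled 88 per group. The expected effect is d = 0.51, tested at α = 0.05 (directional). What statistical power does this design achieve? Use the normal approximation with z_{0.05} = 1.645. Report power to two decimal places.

power ≈ 0.96

For two equal groups, power = Φ(d·√(n/2) − z_{α}).
d·√(n/2) = 0.51 × √(88/2) = 0.51 × 6.633 = 3.383.
z_β = 3.383 − 1.645 = 1.738.
Power = Φ(1.738) = 0.959.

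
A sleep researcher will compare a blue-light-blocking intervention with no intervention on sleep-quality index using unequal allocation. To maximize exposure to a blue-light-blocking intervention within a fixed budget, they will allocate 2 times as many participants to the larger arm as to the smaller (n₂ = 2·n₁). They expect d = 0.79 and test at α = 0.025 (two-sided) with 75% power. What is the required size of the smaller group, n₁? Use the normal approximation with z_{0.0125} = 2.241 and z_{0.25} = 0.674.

With allocation ratio k = n₂/n₁ = 2, Var(x̄₁−x̄₂) = σ²(1/n₁ + 1/(k·n₁)) = σ²·(k+1)/(k·n₁).
So n₁ = (1 + 1/k)·((z_{α/2} + z_β)/d)² = 1.500 × (2.915/0.79)².
n₁ = 1.500 × 13.62 = 20.4.
Round up: n₁ = 21, giving n₂ = 2 × 21 = 42.

n₁ = 21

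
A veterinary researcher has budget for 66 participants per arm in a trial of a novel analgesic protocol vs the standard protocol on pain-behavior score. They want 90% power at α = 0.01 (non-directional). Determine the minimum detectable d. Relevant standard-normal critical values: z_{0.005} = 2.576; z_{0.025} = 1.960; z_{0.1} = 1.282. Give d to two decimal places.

For two independent groups of n = 66 each: d_min = (z_{α/2} + z_β)·√(2/n).
z-sum = 2.576 + 1.282 = 3.858.
d_min = 3.858 × √(2/66) = 3.858 × 0.1741 = 0.672.

d_min ≈ 0.67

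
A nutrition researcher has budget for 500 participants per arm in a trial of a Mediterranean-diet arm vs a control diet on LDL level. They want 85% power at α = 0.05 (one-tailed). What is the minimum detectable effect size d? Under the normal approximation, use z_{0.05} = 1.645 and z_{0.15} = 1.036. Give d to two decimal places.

d_min ≈ 0.17

For two independent groups of n = 500 each: d_min = (z_{α} + z_β)·√(2/n).
z-sum = 1.645 + 1.036 = 2.681.
d_min = 2.681 × √(2/500) = 2.681 × 0.0632 = 0.170.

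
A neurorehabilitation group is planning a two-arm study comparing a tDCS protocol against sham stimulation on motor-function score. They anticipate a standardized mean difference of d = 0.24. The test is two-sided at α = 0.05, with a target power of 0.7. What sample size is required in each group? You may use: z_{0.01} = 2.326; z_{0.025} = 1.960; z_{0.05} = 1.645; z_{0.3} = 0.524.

n = 215 per group

For two independent groups with equal n: n = 2·((z_{α/2} + z_β) / d)².
z_{α/2} + z_β = 1.960 + 0.524 = 2.484.
n = 2 × (2.484 / 0.24)² = 2 × 10.350² = 2 × 107.12 = 214.2.
Round up to the next whole participant.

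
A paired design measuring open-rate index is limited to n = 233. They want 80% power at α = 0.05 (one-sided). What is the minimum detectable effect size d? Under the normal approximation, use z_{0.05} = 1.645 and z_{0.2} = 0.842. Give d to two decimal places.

For a single sample (or paired design) of n = 233: d_min = (z_{α} + z_β)/√n.
z-sum = 1.645 + 0.842 = 2.487.
d_min = 2.487 / √233 = 2.487 / 15.264 = 0.163.

d_min ≈ 0.16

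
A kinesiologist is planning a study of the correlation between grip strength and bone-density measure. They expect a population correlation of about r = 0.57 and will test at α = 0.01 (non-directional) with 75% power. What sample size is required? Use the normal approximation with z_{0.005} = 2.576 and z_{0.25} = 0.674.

n = 29

Fisher's z: C = ½·ln((1+r)/(1−r)) = ½·ln(3.6512) = 0.6475.
n = ((z_{α/2} + z_β)/C)² + 3.
(2.576 + 0.674) / 0.6475 = 3.250 / 0.6475 = 5.019.
n = 5.019² + 3 = 25.19 + 3 = 28.2.
Round up.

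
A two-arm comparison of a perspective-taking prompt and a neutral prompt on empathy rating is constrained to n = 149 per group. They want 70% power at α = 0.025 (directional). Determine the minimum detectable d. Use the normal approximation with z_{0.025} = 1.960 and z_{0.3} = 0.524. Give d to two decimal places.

d_min ≈ 0.29

For two independent groups of n = 149 each: d_min = (z_{α} + z_β)·√(2/n).
z-sum = 1.960 + 0.524 = 2.484.
d_min = 2.484 × √(2/149) = 2.484 × 0.1159 = 0.288.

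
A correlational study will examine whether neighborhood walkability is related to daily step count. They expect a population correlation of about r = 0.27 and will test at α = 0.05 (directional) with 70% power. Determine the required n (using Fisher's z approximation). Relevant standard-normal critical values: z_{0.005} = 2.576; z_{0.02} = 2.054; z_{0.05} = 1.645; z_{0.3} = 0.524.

n = 65

Fisher's z: C = ½·ln((1+r)/(1−r)) = ½·ln(1.7397) = 0.2769.
n = ((z_{α} + z_β)/C)² + 3.
(1.645 + 0.524) / 0.2769 = 2.169 / 0.2769 = 7.833.
n = 7.833² + 3 = 61.36 + 3 = 64.4.
Round up.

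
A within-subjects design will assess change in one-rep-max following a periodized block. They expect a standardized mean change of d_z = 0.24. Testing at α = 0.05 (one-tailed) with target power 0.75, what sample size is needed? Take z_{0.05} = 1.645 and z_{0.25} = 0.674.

For a paired (one-sample on differences) test: n = ((z_{α} + z_β) / d)².
z_{α} + z_β = 1.645 + 0.674 = 2.319.
n = (2.319 / 0.24)² = 9.662² = 93.36.
Round up.

n = 94 pairs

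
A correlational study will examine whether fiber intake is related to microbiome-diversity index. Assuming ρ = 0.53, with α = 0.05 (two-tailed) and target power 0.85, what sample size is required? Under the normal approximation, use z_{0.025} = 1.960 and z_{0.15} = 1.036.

n = 29

Fisher's z: C = ½·ln((1+r)/(1−r)) = ½·ln(3.2553) = 0.5901.
n = ((z_{α/2} + z_β)/C)² + 3.
(1.960 + 1.036) / 0.5901 = 2.996 / 0.5901 = 5.077.
n = 5.077² + 3 = 25.78 + 3 = 28.8.
Round up.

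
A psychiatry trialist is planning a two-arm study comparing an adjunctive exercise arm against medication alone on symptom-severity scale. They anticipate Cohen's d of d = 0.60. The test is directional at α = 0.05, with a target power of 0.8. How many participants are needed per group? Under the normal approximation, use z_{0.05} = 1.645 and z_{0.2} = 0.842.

For two independent groups with equal n: n = 2·((z_{α} + z_β) / d)².
z_{α} + z_β = 1.645 + 0.842 = 2.487.
n = 2 × (2.487 / 0.60)² = 2 × 4.145² = 2 × 17.18 = 34.4.
Round up to the next whole participant.

n = 35 per group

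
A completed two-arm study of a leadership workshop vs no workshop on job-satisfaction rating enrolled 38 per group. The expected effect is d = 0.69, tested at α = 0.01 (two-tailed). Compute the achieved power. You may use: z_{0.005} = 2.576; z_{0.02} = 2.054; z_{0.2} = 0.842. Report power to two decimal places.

power ≈ 0.67

For two equal groups, power = Φ(d·√(n/2) − z_{α/2}).
d·√(n/2) = 0.69 × √(38/2) = 0.69 × 4.359 = 3.008.
z_β = 3.008 − 2.576 = 0.432.
Power = Φ(0.432) = 0.667.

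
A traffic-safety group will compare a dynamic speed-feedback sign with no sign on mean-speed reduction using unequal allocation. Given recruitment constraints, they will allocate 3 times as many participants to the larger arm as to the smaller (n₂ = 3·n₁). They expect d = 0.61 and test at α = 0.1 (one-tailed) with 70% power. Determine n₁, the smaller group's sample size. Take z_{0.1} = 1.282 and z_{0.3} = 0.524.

With allocation ratio k = n₂/n₁ = 3, Var(x̄₁−x̄₂) = σ²(1/n₁ + 1/(k·n₁)) = σ²·(k+1)/(k·n₁).
So n₁ = (1 + 1/k)·((z_{α} + z_β)/d)² = 1.333 × (1.806/0.61)².
n₁ = 1.333 × 8.77 = 11.7.
Round up: n₁ = 12, giving n₂ = 3 × 12 = 36.

n₁ = 12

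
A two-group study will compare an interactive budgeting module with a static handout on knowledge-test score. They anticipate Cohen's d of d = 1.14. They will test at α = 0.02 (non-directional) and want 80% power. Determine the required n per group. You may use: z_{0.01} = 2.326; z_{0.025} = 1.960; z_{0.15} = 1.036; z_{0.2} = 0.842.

n = 16 per group

For two independent groups with equal n: n = 2·((z_{α/2} + z_β) / d)².
z_{α/2} + z_β = 2.326 + 0.842 = 3.168.
n = 2 × (3.168 / 1.14)² = 2 × 2.779² = 2 × 7.72 = 15.4.
Round up to the next whole participant.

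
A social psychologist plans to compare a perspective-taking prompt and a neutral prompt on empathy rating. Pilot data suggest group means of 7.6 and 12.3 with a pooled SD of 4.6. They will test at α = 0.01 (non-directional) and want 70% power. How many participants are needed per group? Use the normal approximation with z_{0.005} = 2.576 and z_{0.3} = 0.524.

Cohen's d = |M₁ − M₂| / SD_pooled = |7.6 − 12.3| / 4.6 = 4.7 / 4.6 = 1.022.
For two independent groups with equal n: n = 2·((z_{α/2} + z_β) / d)².
z_{α/2} + z_β = 2.576 + 0.524 = 3.100.
n = 2 × (3.100 / 1.022)² = 2 × 3.033² = 2 × 9.20 = 18.4.
Round up to the next whole participant.

n = 19 per group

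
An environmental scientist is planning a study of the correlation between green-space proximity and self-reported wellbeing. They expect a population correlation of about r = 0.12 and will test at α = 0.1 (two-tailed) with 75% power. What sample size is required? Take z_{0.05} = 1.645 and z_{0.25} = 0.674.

n = 373

Fisher's z: C = ½·ln((1+r)/(1−r)) = ½·ln(1.2727) = 0.1206.
n = ((z_{α/2} + z_β)/C)² + 3.
(1.645 + 0.674) / 0.1206 = 2.319 / 0.1206 = 19.229.
n = 19.229² + 3 = 369.75 + 3 = 372.7.
Round up.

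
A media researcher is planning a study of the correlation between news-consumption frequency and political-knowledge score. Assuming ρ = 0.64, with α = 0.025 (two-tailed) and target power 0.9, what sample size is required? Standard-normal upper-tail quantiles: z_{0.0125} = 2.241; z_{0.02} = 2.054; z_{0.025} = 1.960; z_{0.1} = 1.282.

Fisher's z: C = ½·ln((1+r)/(1−r)) = ½·ln(4.5556) = 0.7582.
n = ((z_{α/2} + z_β)/C)² + 3.
(2.241 + 1.282) / 0.7582 = 3.523 / 0.7582 = 4.647.
n = 4.647² + 3 = 21.59 + 3 = 24.6.
Round up.

n = 25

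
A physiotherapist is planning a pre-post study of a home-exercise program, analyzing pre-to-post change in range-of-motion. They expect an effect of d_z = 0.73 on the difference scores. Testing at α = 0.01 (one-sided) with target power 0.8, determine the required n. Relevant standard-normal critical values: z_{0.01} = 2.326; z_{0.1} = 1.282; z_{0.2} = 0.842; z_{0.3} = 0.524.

n = 19 pairs

For a paired (one-sample on differences) test: n = ((z_{α} + z_β) / d)².
z_{α} + z_β = 2.326 + 0.842 = 3.168.
n = (3.168 / 0.73)² = 4.340² = 18.83.
Round up.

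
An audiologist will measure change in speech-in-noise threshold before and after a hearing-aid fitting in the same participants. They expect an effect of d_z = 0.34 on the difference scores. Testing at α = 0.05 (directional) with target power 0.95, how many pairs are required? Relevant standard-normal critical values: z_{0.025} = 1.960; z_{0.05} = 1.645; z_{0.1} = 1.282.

n = 94 pairs

For a paired (one-sample on differences) test: n = ((z_{α} + z_β) / d)².
z_{α} + z_β = 1.645 + 1.645 = 3.290.
n = (3.290 / 0.34)² = 9.676² = 93.63.
Round up.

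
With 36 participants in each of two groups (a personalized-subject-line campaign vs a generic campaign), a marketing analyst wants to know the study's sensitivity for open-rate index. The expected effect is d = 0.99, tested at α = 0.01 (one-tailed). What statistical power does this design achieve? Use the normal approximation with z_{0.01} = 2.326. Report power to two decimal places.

power ≈ 0.97

For two equal groups, power = Φ(d·√(n/2) − z_{α}).
d·√(n/2) = 0.99 × √(36/2) = 0.99 × 4.243 = 4.200.
z_β = 4.200 − 2.326 = 1.874.
Power = Φ(1.874) = 0.970.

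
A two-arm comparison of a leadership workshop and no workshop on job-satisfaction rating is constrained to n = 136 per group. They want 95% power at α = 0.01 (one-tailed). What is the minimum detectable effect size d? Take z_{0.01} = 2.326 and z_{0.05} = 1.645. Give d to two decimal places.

For two independent groups of n = 136 each: d_min = (z_{α} + z_β)·√(2/n).
z-sum = 2.326 + 1.645 = 3.971.
d_min = 3.971 × √(2/136) = 3.971 × 0.1213 = 0.482.

d_min ≈ 0.48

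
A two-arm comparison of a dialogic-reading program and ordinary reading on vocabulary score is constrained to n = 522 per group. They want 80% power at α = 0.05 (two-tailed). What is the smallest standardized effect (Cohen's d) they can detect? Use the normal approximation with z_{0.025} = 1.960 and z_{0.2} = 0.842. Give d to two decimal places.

For two independent groups of n = 522 each: d_min = (z_{α/2} + z_β)·√(2/n).
z-sum = 1.960 + 0.842 = 2.802.
d_min = 2.802 × √(2/522) = 2.802 × 0.0619 = 0.173.

d_min ≈ 0.17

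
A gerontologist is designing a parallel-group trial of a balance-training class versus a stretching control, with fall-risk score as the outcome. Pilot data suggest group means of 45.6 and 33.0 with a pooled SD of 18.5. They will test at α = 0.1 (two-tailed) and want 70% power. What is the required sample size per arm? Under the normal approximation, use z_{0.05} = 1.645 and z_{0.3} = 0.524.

Cohen's d = |M₁ − M₂| / SD_pooled = |45.6 − 33.0| / 18.5 = 12.6 / 18.5 = 0.681.
For two independent groups with equal n: n = 2·((z_{α/2} + z_β) / d)².
z_{α/2} + z_β = 1.645 + 0.524 = 2.169.
n = 2 × (2.169 / 0.681)² = 2 × 3.185² = 2 × 10.14 = 20.3.
Round up to the next whole participant.

n = 21 per group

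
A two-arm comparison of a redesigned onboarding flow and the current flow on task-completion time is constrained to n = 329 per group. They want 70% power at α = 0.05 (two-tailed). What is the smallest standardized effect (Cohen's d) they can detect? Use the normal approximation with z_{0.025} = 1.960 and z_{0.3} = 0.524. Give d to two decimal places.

d_min ≈ 0.19

For two independent groups of n = 329 each: d_min = (z_{α/2} + z_β)·√(2/n).
z-sum = 1.960 + 0.524 = 2.484.
d_min = 2.484 × √(2/329) = 2.484 × 0.0780 = 0.194.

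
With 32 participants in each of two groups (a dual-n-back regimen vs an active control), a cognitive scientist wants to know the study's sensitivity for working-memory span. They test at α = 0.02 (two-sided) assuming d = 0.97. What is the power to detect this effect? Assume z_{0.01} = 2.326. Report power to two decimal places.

For two equal groups, power = Φ(d·√(n/2) − z_{α/2}).
d·√(n/2) = 0.97 × √(32/2) = 0.97 × 4.000 = 3.880.
z_β = 3.880 − 2.326 = 1.554.
Power = Φ(1.554) = 0.940.

power ≈ 0.94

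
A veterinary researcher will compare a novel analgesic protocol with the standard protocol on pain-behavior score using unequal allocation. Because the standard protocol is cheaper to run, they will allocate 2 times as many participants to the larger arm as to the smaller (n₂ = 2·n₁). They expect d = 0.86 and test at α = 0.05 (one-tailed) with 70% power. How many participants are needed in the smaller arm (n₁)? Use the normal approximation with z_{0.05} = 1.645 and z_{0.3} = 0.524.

n₁ = 10

With allocation ratio k = n₂/n₁ = 2, Var(x̄₁−x̄₂) = σ²(1/n₁ + 1/(k·n₁)) = σ²·(k+1)/(k·n₁).
So n₁ = (1 + 1/k)·((z_{α} + z_β)/d)² = 1.500 × (2.169/0.86)².
n₁ = 1.500 × 6.36 = 9.5.
Round up: n₁ = 10, giving n₂ = 2 × 10 = 20.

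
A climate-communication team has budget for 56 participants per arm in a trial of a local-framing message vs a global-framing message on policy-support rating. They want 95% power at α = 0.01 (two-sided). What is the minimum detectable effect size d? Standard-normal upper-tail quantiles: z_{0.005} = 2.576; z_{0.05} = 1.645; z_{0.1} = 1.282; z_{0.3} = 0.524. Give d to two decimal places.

d_min ≈ 0.80

For two independent groups of n = 56 each: d_min = (z_{α/2} + z_β)·√(2/n).
z-sum = 2.576 + 1.645 = 4.221.
d_min = 4.221 × √(2/56) = 4.221 × 0.1890 = 0.798.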